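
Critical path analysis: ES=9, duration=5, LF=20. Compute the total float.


EF = ES + duration = 9 + 5 = 14
LS = LF - duration = 20 - 5 = 15
Total Float = LF - EF = 20 - 14
(or LS - ES = 15 - 9)
= 6


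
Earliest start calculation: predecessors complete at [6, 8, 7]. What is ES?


ES = max of all predecessor completion times
Predecessors: [6, 8, 7]
ES = max(6, 8, 7)
= 8


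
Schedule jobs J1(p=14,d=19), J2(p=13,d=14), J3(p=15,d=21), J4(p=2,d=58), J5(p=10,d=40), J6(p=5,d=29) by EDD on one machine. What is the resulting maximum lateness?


EDD order: J2 → J1 → J3 → J6 → J5 → J4
Completion and lateness:
  J2: C=13, d=14, L=13-14=-1
  J1: C=27, d=19, L=27-19=8
  J3: C=42, d=21, L=42-21=21
  J6: C=47, d=29, L=47-29=18
  J5: C=57, d=40, L=57-40=17
  J4: C=59, d=58, L=59-58=1
Lmax = max(-1, 8, 21, 18, 17, 1)
= 21


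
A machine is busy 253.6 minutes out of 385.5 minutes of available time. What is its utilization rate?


Utilization = busy / total × 100
= 253.6 / 385.5 × 100
= 65.8%


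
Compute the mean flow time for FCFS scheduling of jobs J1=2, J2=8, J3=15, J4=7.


Completion times:
  J1: completes at 2
  J2: completes at 10
  J3: completes at 25
  J4: completes at 32
Sum = 69
Average = 69/4
= 17.25


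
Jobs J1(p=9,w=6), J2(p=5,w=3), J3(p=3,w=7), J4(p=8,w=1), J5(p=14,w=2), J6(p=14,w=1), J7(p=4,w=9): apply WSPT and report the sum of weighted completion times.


WSPT order (by p/w): J3 → J7 → J1 → J2 → J5 → J4 → J6
  J3: C=3, w·C=7×3=21
  J7: C=7, w·C=9×7=63
  J1: C=16, w·C=6×16=96
  J2: C=21, w·C=3×21=63
  J5: C=35, w·C=2×35=70
  J4: C=43, w·C=1×43=43
  J6: C=57, w·C=1×57=57
Σ w·C = 413
= 413


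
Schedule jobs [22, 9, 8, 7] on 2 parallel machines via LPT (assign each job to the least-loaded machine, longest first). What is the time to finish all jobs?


Jobs (LPT sorted): [22, 9, 8, 7]
Machines: 2
  J=22 → Machine 1 (load: 0+22=22)
  J=9 → Machine 2 (load: 0+9=9)
  J=8 → Machine 2 (load: 9+8=17)
  J=7 → Machine 2 (load: 17+7=24)
Machine loads: [22, 24]
Makespan = max = 24 time units


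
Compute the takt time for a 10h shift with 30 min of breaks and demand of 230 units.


Available = 10×60 - 30 = 570 min
Takt time = 570 / 230
= 2.48 min/unit


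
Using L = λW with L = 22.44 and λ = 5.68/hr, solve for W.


Little's law: L = λW → W = L / λ
= 22.44 / 5.68
= 3.95 hours


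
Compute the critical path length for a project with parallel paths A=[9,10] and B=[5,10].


Path A: 9 + 10 = 19
Path B: 5 + 10 = 15
Critical path = longest = max(19, 15)
= 19 (Path A)


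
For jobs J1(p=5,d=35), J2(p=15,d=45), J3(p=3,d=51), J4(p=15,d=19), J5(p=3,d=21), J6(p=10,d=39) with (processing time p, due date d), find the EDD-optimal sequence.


EDD: sort by earliest due date
  J4: d=19, p=15
  J5: d=21, p=3
  J1: d=35, p=5
  J6: d=39, p=10
  J2: d=45, p=15
  J3: d=51, p=3
Order: J4 → J5 → J1 → J6 → J2 → J3


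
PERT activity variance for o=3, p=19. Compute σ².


σ² = ((p - o) / 6)² = (p - o)² / 36
= (19 - 3)² / 36
= 16² / 36
= 256 / 36
= 7.1111


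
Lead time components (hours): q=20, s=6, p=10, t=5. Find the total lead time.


Lead time = queue + setup + processing + transit
= 20 + 6 + 10 + 5
= 41 hours


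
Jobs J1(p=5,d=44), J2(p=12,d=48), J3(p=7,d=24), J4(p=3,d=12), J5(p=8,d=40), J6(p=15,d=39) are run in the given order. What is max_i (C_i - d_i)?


Lateness per job (L = C - d):
  J1: C=5, d=44, L=-39
  J2: C=17, d=48, L=-31
  J3: C=24, d=24, L=0
  J4: C=27, d=12, L=15
  J5: C=35, d=40, L=-5
  J6: C=50, d=39, L=11
Lmax = max(-39, -31, 0, 15, -5, 11)
= 15


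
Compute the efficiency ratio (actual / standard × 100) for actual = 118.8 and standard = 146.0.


Efficiency = (actual / standard) × 100
= (118.8 / 146.0) × 100
= 81.4%


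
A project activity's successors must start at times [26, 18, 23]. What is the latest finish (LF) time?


LF = min of all successor start times
Successors start at: [26, 18, 23]
LF = min(26, 18, 23)
= 18


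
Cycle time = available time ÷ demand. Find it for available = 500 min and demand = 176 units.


Cycle time = available time / demand
= 500 / 176
= 2.84 min/unit


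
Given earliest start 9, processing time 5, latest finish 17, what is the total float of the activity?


EF = ES + duration = 9 + 5 = 14
LS = LF - duration = 17 - 5 = 12
Total Float = LF - EF = 17 - 14
(or LS - ES = 12 - 9)
= 3


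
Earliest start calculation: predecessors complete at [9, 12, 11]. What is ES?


ES = max of all predecessor completion times
Predecessors: [9, 12, 11]
ES = max(9, 12, 11)
= 12


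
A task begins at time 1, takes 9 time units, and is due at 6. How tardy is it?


Completion = start + processing = 1 + 9 = 10
Tardiness = max(0, C - d) = max(0, 10 - 6)
= max(0, 4)
= 4


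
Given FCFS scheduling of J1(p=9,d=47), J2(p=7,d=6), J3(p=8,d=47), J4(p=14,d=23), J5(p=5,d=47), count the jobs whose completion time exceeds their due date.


Completion vs due date:
  J1: C=9, d=47 → on time
  J2: C=16, d=6 → TARDY
  J3: C=24, d=47 → on time
  J4: C=38, d=23 → TARDY
  J5: C=43, d=47 → on time
Tardy jobs: J2, J4
Count = 2


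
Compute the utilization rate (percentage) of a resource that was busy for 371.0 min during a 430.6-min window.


Utilization = busy / total × 100
= 371.0 / 430.6 × 100
= 86.2%


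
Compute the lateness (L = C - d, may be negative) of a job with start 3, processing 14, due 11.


Completion = 3 + 14 = 17
Lateness = C - d = 17 - 11
= 6


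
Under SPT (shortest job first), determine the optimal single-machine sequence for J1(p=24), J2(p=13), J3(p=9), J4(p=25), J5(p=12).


SPT: sort by shortest processing time
  J3: p=9
  J5: p=12
  J2: p=13
  J1: p=24
  J4: p=25
Order: J3 → J5 → J2 → J1 → J4


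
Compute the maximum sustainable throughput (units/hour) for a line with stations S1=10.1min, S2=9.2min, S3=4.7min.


Bottleneck = longest station time
Station times: [10.1, 9.2, 4.7]
Max = 10.1 min
Rate = 60 / 10.1
= 5.94 units/hour (bottleneck: 10.1min)


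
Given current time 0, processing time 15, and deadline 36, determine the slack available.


Slack = due - current_time - processing
= 36 - 0 - 15
= 21


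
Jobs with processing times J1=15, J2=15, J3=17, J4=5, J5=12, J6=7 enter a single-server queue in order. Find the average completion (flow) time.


Completion times:
  J1: completes at 15
  J2: completes at 30
  J3: completes at 47
  J4: completes at 52
  J5: completes at 64
  J6: completes at 71
Sum = 279
Average = 279/6
= 46.50


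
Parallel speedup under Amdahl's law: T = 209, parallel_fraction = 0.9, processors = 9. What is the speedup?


Amdahl's law: T_p = T × ((1-p) + p/N)
= 209 × ((1-0.9) + 0.9/9)
= 209 × (0.10 + 0.1000)
= 209 × 0.2000
= 41.80
Speedup = 209/41.80
= 5.00×


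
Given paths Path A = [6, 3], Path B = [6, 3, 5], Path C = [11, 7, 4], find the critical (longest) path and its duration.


Path A: 6 + 3 = 9
Path B: 6 + 3 + 5 = 14
Path C: 11 + 7 + 4 = 22
Critical path = longest = max(9, 14, 22)
= 22 (Path C)


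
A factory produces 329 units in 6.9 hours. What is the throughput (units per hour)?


Throughput = units / time
= 329 / 6.9
= 47.7 units/hour


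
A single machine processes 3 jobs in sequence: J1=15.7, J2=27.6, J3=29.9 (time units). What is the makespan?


Sequential makespan: sum all processing times
= 15.7 + 27.6 + 29.9
= 73.2 time units


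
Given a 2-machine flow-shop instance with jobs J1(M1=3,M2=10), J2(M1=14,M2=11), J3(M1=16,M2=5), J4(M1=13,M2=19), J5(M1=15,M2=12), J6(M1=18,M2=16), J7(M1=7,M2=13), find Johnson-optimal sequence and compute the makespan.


Johnson's rule:
Group 1 (M1≤M2, sort by M1): ['J1', 'J7', 'J4']
Group 2 (M1>M2, sort desc M2): ['J6', 'J5', 'J2', 'J3']
Sequence: J1 → J7 → J4 → J6 → J5 → J2 → J3
Makespan calculation:
  J1: M1 done=3, M2 done=13
  J7: M1 done=10, M2 done=26
  J4: M1 done=23, M2 done=45
  J6: M1 done=41, M2 done=61
  J5: M1 done=56, M2 done=73
  J2: M1 done=70, M2 done=84
  J3: M1 done=86, M2 done=91
= Sequence: J1 → J7 → J4 → J6 → J5 → J2 → J3, Makespan: 91


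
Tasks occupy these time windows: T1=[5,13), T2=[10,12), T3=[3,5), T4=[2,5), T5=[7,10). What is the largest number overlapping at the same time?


Check each time point for overlaps:
  t=3: 2 tasks active (T3, T4)
Max concurrent = 2


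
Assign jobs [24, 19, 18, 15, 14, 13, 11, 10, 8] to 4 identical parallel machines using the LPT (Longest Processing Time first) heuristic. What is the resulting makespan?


Jobs (LPT sorted): [24, 19, 18, 15, 14, 13, 11, 10, 8]
Machines: 4
  J=24 → Machine 1 (load: 0+24=24)
  J=19 → Machine 2 (load: 0+19=19)
  J=18 → Machine 3 (load: 0+18=18)
  J=15 → Machine 4 (load: 0+15=15)
  J=14 → Machine 4 (load: 15+14=29)
  J=13 → Machine 3 (load: 18+13=31)
  J=11 → Machine 2 (load: 19+11=30)
  J=10 → Machine 1 (load: 24+10=34)
  J=8 → Machine 4 (load: 29+8=37)
Machine loads: [34, 30, 31, 37]
Makespan = max = 37 time units


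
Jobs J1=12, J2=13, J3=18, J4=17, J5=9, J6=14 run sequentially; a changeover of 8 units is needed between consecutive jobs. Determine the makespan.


Makespan = Σ processing + (n-1) × setup
= (12 + 13 + 18 + 17 + 9 + 14) + (6-1)×8
= 83 + 40
= 123 time units


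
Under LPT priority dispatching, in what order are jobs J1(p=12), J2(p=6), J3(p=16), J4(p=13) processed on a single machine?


LPT: sort by longest processing time first
  J3: p=16
  J4: p=13
  J1: p=12
  J2: p=6
Order: J3 → J4 → J1 → J2


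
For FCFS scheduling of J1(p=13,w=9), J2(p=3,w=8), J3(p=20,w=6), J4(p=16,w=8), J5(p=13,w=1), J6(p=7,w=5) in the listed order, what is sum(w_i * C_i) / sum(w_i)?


Completion times:
  J1: C=13, w×C=9×13=117
  J2: C=16, w×C=8×16=128
  J3: C=36, w×C=6×36=216
  J4: C=52, w×C=8×52=416
  J5: C=65, w×C=1×65=65
  J6: C=72, w×C=5×72=360
Sum w×C = 1302
Sum w = 37
Weighted avg = 1302/37
= 35.19


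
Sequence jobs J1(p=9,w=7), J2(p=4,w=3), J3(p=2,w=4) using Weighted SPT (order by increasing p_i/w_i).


WSPT (Smith's rule): sort by p/w ascending
  J3: p/w = 2/4 = 0.500
  J1: p/w = 9/7 = 1.286
  J2: p/w = 4/3 = 1.333
Order: J3 → J1 → J2


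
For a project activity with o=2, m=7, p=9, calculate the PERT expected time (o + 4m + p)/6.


te = (o + 4m + p) / 6
= (2 + 4×7 + 9) / 6
= (2 + 28 + 9) / 6
= 39 / 6
= 6.50


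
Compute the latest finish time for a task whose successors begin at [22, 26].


LF = min of all successor start times
Successors start at: [22, 26]
LF = min(22, 26)
= 22


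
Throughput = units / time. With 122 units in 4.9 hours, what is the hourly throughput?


Throughput = units / time
= 122 / 4.9
= 24.9 units/hour


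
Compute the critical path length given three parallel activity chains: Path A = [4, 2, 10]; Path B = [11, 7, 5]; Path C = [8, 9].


Path A: 4 + 2 + 10 = 16
Path B: 11 + 7 + 5 = 23
Path C: 8 + 9 = 17
Critical path = longest = max(16, 23, 17)
= 23 (Path B)


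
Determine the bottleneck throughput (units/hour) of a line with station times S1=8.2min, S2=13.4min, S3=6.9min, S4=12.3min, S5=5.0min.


Bottleneck = longest station time
Station times: [8.2, 13.4, 6.9, 12.3, 5.0]
Max = 13.4 min
Rate = 60 / 13.4
= 4.48 units/hour (bottleneck: 13.4min)


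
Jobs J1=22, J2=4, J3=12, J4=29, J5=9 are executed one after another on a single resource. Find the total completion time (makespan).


Sequential makespan: sum all processing times
= 22 + 4 + 12 + 29 + 9
= 76 time units


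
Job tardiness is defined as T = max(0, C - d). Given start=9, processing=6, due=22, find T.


Completion = start + processing = 9 + 6 = 15
Tardiness = max(0, C - d) = max(0, 15 - 22)
= max(0, -7)
= 0


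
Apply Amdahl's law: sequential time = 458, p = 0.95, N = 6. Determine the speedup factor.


Amdahl's law: T_p = T × ((1-p) + p/N)
= 458 × ((1-0.95) + 0.95/6)
= 458 × (0.05 + 0.1583)
= 458 × 0.2083
= 95.42
Speedup = 458/95.42
= 4.80×


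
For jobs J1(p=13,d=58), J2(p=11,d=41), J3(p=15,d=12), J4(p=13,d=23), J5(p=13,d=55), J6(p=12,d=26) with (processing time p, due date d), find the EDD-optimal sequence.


EDD: sort by earliest due date
  J3: d=12, p=15
  J4: d=23, p=13
  J6: d=26, p=12
  J2: d=41, p=11
  J5: d=55, p=13
  J1: d=58, p=13
Order: J3 → J4 → J6 → J2 → J5 → J1


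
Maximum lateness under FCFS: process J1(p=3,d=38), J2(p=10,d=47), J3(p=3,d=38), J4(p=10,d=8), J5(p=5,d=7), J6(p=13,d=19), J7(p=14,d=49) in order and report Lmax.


Lateness per job (L = C - d):
  J1: C=3, d=38, L=-35
  J2: C=13, d=47, L=-34
  J3: C=16, d=38, L=-22
  J4: C=26, d=8, L=18
  J5: C=31, d=7, L=24
  J6: C=44, d=19, L=25
  J7: C=58, d=49, L=9
Lmax = max(-35, -34, -22, 18, 24, 25, 9)
= 25


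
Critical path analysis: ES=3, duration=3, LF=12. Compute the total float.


EF = ES + duration = 3 + 3 = 6
LS = LF - duration = 12 - 3 = 9
Total Float = LF - EF = 12 - 6
(or LS - ES = 9 - 3)
= 6


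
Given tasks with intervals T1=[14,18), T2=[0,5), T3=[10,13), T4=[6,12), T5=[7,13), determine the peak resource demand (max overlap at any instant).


Check each time point for overlaps:
  t=10: 3 tasks active (T3, T4, T5)
Max concurrent = 3


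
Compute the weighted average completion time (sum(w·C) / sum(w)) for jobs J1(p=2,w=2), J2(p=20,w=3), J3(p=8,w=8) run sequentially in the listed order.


Completion times:
  J1: C=2, w×C=2×2=4
  J2: C=22, w×C=3×22=66
  J3: C=30, w×C=8×30=240
Sum w×C = 310
Sum w = 13
Weighted avg = 310/13
= 23.85


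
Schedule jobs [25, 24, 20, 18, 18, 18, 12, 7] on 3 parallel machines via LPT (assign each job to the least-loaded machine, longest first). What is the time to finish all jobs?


Jobs (LPT sorted): [25, 24, 20, 18, 18, 18, 12, 7]
Machines: 3
  J=25 → Machine 1 (load: 0+25=25)
  J=24 → Machine 2 (load: 0+24=24)
  J=20 → Machine 3 (load: 0+20=20)
  J=18 → Machine 3 (load: 20+18=38)
  J=18 → Machine 2 (load: 24+18=42)
  J=18 → Machine 1 (load: 25+18=43)
  J=12 → Machine 3 (load: 38+12=50)
  J=7 → Machine 2 (load: 42+7=49)
Machine loads: [43, 49, 50]
Makespan = max = 50 time units


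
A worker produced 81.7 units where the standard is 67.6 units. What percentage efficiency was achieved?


Efficiency = (actual / standard) × 100
= (81.7 / 67.6) × 100
= 120.9%


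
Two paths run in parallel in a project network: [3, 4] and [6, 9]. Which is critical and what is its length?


Path A: 3 + 4 = 7
Path B: 6 + 9 = 15
Critical path = longest = max(7, 15)
= 15 (Path B)


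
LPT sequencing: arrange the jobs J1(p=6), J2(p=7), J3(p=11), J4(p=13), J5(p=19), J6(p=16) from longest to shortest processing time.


LPT: sort by longest processing time first
  J5: p=19
  J6: p=16
  J4: p=13
  J3: p=11
  J2: p=7
  J1: p=6
Order: J5 → J6 → J4 → J3 → J2 → J1


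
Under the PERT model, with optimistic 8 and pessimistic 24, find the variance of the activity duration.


σ² = ((p - o) / 6)² = (p - o)² / 36
= (24 - 8)² / 36
= 16² / 36
= 256 / 36
= 7.1111


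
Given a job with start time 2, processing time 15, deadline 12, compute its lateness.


Completion = 2 + 15 = 17
Lateness = C - d = 17 - 12
= 5


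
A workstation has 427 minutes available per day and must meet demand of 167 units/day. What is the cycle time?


Cycle time = available time / demand
= 427 / 167
= 2.56 min/unit


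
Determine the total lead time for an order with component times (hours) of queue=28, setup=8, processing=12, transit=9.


Lead time = queue + setup + processing + transit
= 28 + 8 + 12 + 9
= 57 hours


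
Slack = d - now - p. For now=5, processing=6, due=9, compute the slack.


Slack = due - current_time - processing
= 9 - 5 - 6
= -2


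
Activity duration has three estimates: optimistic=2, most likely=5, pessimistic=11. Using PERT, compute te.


te = (o + 4m + p) / 6
= (2 + 4×5 + 11) / 6
= (2 + 20 + 11) / 6
= 33 / 6
= 5.50


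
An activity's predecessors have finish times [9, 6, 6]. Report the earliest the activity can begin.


ES = max of all predecessor completion times
Predecessors: [9, 6, 6]
ES = max(9, 6, 6)
= 9


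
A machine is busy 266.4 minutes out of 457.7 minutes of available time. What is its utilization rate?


Utilization = busy / total × 100
= 266.4 / 457.7 × 100
= 58.2%


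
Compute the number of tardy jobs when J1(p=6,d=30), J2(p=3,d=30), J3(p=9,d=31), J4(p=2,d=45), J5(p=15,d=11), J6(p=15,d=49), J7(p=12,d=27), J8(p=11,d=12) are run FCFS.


Completion vs due date:
  J1: C=6, d=30 → on time
  J2: C=9, d=30 → on time
  J3: C=18, d=31 → on time
  J4: C=20, d=45 → on time
  J5: C=35, d=11 → TARDY
  J6: C=50, d=49 → TARDY
  J7: C=62, d=27 → TARDY
  J8: C=73, d=12 → TARDY
Tardy jobs: J5, J6, J7, J8
Count = 4


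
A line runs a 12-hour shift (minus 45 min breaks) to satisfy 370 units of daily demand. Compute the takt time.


Available = 12×60 - 45 = 675 min
Takt time = 675 / 370
= 1.82 min/unit


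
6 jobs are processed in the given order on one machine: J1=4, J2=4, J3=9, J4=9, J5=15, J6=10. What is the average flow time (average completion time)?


Completion times:
  J1: completes at 4
  J2: completes at 8
  J3: completes at 17
  J4: completes at 26
  J5: completes at 41
  J6: completes at 51
Sum = 147
Average = 147/6
= 24.50


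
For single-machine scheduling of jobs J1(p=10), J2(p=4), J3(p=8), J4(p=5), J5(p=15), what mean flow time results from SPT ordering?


SPT order: J2 → J4 → J3 → J1 → J5
Completion times:
  J2: C=4
  J4: C=9
  J3: C=17
  J1: C=27
  J5: C=42
Sum = 99, n = 5
Mean flow = 99/5
= 19.80


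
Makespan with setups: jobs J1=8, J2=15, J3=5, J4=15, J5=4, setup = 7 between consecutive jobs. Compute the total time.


Makespan = Σ processing + (n-1) × setup
= (8 + 15 + 5 + 15 + 4) + (5-1)×7
= 47 + 28
= 75 time units


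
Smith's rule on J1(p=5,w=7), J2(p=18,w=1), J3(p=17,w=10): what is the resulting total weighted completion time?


WSPT order (by p/w): J1 → J3 → J2
  J1: C=5, w·C=7×5=35
  J3: C=22, w·C=10×22=220
  J2: C=40, w·C=1×40=40
Σ w·C = 295
= 295


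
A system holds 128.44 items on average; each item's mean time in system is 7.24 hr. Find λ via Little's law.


Little's law: L = λW → λ = L / W
= 128.44 / 7.24
= 17.74 per hour


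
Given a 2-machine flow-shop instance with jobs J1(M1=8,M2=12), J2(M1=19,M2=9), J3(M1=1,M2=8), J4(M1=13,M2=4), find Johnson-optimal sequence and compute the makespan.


Johnson's rule:
Group 1 (M1≤M2, sort by M1): ['J3', 'J1']
Group 2 (M1>M2, sort desc M2): ['J2', 'J4']
Sequence: J3 → J1 → J2 → J4
Makespan calculation:
  J3: M1 done=1, M2 done=9
  J1: M1 done=9, M2 done=21
  J2: M1 done=28, M2 done=37
  J4: M1 done=41, M2 done=45
= Sequence: J3 → J1 → J2 → J4, Makespan: 45


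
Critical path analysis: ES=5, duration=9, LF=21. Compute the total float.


EF = ES + duration = 5 + 9 = 14
LS = LF - duration = 21 - 9 = 12
Total Float = LF - EF = 21 - 14
(or LS - ES = 12 - 5)
= 7


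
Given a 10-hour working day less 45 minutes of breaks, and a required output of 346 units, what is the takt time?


Available = 10×60 - 45 = 555 min
Takt time = 555 / 346
= 1.60 min/unit


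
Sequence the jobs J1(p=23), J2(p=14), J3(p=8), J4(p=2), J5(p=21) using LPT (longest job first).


LPT: sort by longest processing time first
  J1: p=23
  J5: p=21
  J2: p=14
  J3: p=8
  J4: p=2
Order: J1 → J5 → J2 → J3 → J4


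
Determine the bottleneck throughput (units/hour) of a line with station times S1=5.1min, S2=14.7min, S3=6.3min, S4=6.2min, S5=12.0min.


Bottleneck = longest station time
Station times: [5.1, 14.7, 6.3, 6.2, 12.0]
Max = 14.7 min
Rate = 60 / 14.7
= 4.08 units/hour (bottleneck: 14.7min)


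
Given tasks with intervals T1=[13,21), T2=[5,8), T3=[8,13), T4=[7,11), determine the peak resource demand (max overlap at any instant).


Check each time point for overlaps:
  t=7: 2 tasks active (T2, T4)
Max concurrent = 2


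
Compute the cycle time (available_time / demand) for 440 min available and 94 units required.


Cycle time = available time / demand
= 440 / 94
= 4.68 min/unit


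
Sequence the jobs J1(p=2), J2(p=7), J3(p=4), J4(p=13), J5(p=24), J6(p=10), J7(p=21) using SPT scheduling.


SPT: sort by shortest processing time
  J1: p=2
  J3: p=4
  J2: p=7
  J6: p=10
  J4: p=13
  J7: p=21
  J5: p=24
Order: J1 → J3 → J2 → J6 → J4 → J7 → J5


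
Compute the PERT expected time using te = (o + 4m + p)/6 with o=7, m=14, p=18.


te = (o + 4m + p) / 6
= (7 + 4×14 + 18) / 6
= (7 + 56 + 18) / 6
= 81 / 6
= 13.50


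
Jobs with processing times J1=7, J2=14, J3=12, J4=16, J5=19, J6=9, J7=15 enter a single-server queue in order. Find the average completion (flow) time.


Completion times:
  J1: completes at 7
  J2: completes at 21
  J3: completes at 33
  J4: completes at 49
  J5: completes at 68
  J6: completes at 77
  J7: completes at 92
Sum = 347
Average = 347/7
= 49.57


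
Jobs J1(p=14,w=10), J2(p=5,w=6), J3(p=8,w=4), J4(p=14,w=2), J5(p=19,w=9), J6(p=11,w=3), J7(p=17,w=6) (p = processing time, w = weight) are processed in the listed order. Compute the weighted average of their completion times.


Completion times:
  J1: C=14, w×C=10×14=140
  J2: C=19, w×C=6×19=114
  J3: C=27, w×C=4×27=108
  J4: C=41, w×C=2×41=82
  J5: C=60, w×C=9×60=540
  J6: C=71, w×C=3×71=213
  J7: C=88, w×C=6×88=528
Sum w×C = 1725
Sum w = 40
Weighted avg = 1725/40
= 43.12


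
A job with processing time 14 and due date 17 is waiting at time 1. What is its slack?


Slack = due - current_time - processing
= 17 - 1 - 14
= 2


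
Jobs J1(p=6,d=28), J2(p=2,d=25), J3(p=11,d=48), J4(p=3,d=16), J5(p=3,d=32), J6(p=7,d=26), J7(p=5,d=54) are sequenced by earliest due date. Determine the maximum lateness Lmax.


EDD order: J4 → J2 → J6 → J1 → J5 → J3 → J7
Completion and lateness:
  J4: C=3, d=16, L=3-16=-13
  J2: C=5, d=25, L=5-25=-20
  J6: C=12, d=26, L=12-26=-14
  J1: C=18, d=28, L=18-28=-10
  J5: C=21, d=32, L=21-32=-11
  J3: C=32, d=48, L=32-48=-16
  J7: C=37, d=54, L=37-54=-17
Lmax = max(-13, -20, -14, -10, -11, -16, -17)
= -10


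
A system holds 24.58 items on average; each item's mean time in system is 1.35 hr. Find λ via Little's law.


Little's law: L = λW → λ = L / W
= 24.58 / 1.35
= 18.21 per hour


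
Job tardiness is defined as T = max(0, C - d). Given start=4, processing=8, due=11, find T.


Completion = start + processing = 4 + 8 = 12
Tardiness = max(0, C - d) = max(0, 12 - 11)
= max(0, 1)
= 1


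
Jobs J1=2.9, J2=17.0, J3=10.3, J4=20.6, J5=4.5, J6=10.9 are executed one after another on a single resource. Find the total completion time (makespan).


Sequential makespan: sum all processing times
= 2.9 + 17.0 + 10.3 + 20.6 + 4.5 + 10.9
= 66.2 time units


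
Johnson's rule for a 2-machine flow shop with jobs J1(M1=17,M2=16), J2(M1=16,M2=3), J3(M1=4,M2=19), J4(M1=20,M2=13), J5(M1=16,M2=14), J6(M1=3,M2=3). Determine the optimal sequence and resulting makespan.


Johnson's rule:
Group 1 (M1≤M2, sort by M1): ['J6', 'J3']
Group 2 (M1>M2, sort desc M2): ['J1', 'J5', 'J4', 'J2']
Sequence: J6 → J3 → J1 → J5 → J4 → J2
Makespan calculation:
  J6: M1 done=3, M2 done=6
  J3: M1 done=7, M2 done=26
  J1: M1 done=24, M2 done=42
  J5: M1 done=40, M2 done=56
  J4: M1 done=60, M2 done=73
  J2: M1 done=76, M2 done=79
= Sequence: J6 → J3 → J1 → J5 → J4 → J2, Makespan: 79


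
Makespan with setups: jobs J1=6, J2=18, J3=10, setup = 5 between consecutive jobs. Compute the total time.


Makespan = Σ processing + (n-1) × setup
= (6 + 18 + 10) + (3-1)×5
= 34 + 10
= 44 time units


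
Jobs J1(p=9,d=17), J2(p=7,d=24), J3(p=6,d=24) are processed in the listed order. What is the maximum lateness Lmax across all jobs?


Lateness per job (L = C - d):
  J1: C=9, d=17, L=-8
  J2: C=16, d=24, L=-8
  J3: C=22, d=24, L=-2
Lmax = max(-8, -8, -2)
= -2


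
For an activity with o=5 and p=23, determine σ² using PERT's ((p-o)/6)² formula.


σ² = ((p - o) / 6)² = (p - o)² / 36
= (23 - 5)² / 36
= 18² / 36
= 324 / 36
= 9.0000


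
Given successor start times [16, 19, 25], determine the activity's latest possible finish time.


LF = min of all successor start times
Successors start at: [16, 19, 25]
LF = min(16, 19, 25)
= 16


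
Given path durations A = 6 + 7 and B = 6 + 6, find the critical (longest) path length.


Path A: 6 + 7 = 13
Path B: 6 + 6 = 12
Critical path = longest = max(13, 12)
= 13 (Path A)


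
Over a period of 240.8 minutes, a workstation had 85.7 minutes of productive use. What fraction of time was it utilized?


Utilization = busy / total × 100
= 85.7 / 240.8 × 100
= 35.6%


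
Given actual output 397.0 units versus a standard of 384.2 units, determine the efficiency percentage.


Efficiency = (actual / standard) × 100
= (397.0 / 384.2) × 100
= 103.3%


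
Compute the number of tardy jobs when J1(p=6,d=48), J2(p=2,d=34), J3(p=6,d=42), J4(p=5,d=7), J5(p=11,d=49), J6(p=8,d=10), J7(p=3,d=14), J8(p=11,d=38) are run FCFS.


Completion vs due date:
  J1: C=6, d=48 → on time
  J2: C=8, d=34 → on time
  J3: C=14, d=42 → on time
  J4: C=19, d=7 → TARDY
  J5: C=30, d=49 → on time
  J6: C=38, d=10 → TARDY
  J7: C=41, d=14 → TARDY
  J8: C=52, d=38 → TARDY
Tardy jobs: J4, J6, J7, J8
Count = 4


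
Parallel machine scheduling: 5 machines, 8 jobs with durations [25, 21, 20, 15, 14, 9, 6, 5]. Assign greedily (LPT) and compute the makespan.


Jobs (LPT sorted): [25, 21, 20, 15, 14, 9, 6, 5]
Machines: 5
  J=25 → Machine 1 (load: 0+25=25)
  J=21 → Machine 2 (load: 0+21=21)
  J=20 → Machine 3 (load: 0+20=20)
  J=15 → Machine 4 (load: 0+15=15)
  J=14 → Machine 5 (load: 0+14=14)
  J=9 → Machine 5 (load: 14+9=23)
  J=6 → Machine 4 (load: 15+6=21)
  J=5 → Machine 3 (load: 20+5=25)
Machine loads: [25, 21, 25, 21, 23]
Makespan = max = 25 time units


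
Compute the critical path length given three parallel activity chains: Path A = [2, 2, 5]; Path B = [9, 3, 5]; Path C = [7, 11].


Path A: 2 + 2 + 5 = 9
Path B: 9 + 3 + 5 = 17
Path C: 7 + 11 = 18
Critical path = longest = max(9, 17, 18)
= 18 (Path C)


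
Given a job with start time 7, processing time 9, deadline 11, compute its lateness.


Completion = 7 + 9 = 16
Lateness = C - d = 16 - 11
= 5


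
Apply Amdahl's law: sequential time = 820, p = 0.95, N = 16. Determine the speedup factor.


Amdahl's law: T_p = T × ((1-p) + p/N)
= 820 × ((1-0.95) + 0.95/16)
= 820 × (0.05 + 0.0594)
= 820 × 0.1094
= 89.69
Speedup = 820/89.69
= 9.14×


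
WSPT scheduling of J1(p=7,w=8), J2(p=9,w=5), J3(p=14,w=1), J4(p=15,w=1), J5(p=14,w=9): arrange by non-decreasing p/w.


WSPT (Smith's rule): sort by p/w ascending
  J1: p/w = 7/8 = 0.875
  J5: p/w = 14/9 = 1.556
  J2: p/w = 9/5 = 1.800
  J3: p/w = 14/1 = 14.000
  J4: p/w = 15/1 = 15.000
Order: J1 → J5 → J2 → J3 → J4


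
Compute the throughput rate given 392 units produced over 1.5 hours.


Throughput = units / time
= 392 / 1.5
= 261.3 units/hour


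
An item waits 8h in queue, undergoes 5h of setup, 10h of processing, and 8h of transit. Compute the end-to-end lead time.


Lead time = queue + setup + processing + transit
= 8 + 5 + 10 + 8
= 31 hours


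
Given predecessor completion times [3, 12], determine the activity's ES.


ES = max of all predecessor completion times
Predecessors: [3, 12]
ES = max(3, 12)
= 12


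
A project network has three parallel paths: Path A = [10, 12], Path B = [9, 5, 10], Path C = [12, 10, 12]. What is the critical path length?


Path A: 10 + 12 = 22
Path B: 9 + 5 + 10 = 24
Path C: 12 + 10 + 12 = 34
Critical path = longest = max(22, 24, 34)
= 34 (Path C)


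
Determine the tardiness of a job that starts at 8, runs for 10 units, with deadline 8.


Completion = start + processing = 8 + 10 = 18
Tardiness = max(0, C - d) = max(0, 18 - 8)
= max(0, 10)
= 10


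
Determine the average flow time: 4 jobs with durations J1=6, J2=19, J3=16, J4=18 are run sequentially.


Completion times:
  J1: completes at 6
  J2: completes at 25
  J3: completes at 41
  J4: completes at 59
Sum = 131
Average = 131/4
= 32.75


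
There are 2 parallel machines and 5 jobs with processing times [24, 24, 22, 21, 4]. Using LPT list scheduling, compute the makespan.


Jobs (LPT sorted): [24, 24, 22, 21, 4]
Machines: 2
  J=24 → Machine 1 (load: 0+24=24)
  J=24 → Machine 2 (load: 0+24=24)
  J=22 → Machine 1 (load: 24+22=46)
  J=21 → Machine 2 (load: 24+21=45)
  J=4 → Machine 2 (load: 45+4=49)
Machine loads: [46, 49]
Makespan = max = 49 time units


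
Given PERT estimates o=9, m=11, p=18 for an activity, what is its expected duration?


te = (o + 4m + p) / 6
= (9 + 4×11 + 18) / 6
= (9 + 44 + 18) / 6
= 71 / 6
= 11.83


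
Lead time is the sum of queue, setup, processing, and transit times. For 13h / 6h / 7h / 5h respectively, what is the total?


Lead time = queue + setup + processing + transit
= 13 + 6 + 7 + 5
= 31 hours


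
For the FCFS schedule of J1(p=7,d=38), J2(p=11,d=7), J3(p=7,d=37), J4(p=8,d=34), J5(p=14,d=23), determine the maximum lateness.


Lateness per job (L = C - d):
  J1: C=7, d=38, L=-31
  J2: C=18, d=7, L=11
  J3: C=25, d=37, L=-12
  J4: C=33, d=34, L=-1
  J5: C=47, d=23, L=24
Lmax = max(-31, 11, -12, -1, 24)
= 24


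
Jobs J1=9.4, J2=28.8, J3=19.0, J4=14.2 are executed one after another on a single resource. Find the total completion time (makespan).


Sequential makespan: sum all processing times
= 9.4 + 28.8 + 19.0 + 14.2
= 71.4 time units


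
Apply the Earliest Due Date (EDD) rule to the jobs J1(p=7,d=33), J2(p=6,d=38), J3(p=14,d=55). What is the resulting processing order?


EDD: sort by earliest due date
  J1: d=33, p=7
  J2: d=38, p=6
  J3: d=55, p=14
Order: J1 → J2 → J3


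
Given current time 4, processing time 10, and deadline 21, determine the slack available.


Slack = due - current_time - processing
= 21 - 4 - 10
= 7


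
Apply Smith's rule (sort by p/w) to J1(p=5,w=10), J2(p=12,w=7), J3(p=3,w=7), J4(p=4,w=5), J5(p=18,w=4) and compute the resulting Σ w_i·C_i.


WSPT order (by p/w): J3 → J1 → J4 → J2 → J5
  J3: C=3, w·C=7×3=21
  J1: C=8, w·C=10×8=80
  J4: C=12, w·C=5×12=60
  J2: C=24, w·C=7×24=168
  J5: C=42, w·C=4×42=168
Σ w·C = 497
= 497


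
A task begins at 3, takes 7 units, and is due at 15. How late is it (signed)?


Completion = 3 + 7 = 10
Lateness = C - d = 10 - 15
= -5


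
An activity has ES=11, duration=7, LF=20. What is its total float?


EF = ES + duration = 11 + 7 = 18
LS = LF - duration = 20 - 7 = 13
Total Float = LF - EF = 20 - 18
(or LS - ES = 13 - 11)
= 2


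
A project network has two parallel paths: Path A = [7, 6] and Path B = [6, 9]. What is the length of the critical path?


Path A: 7 + 6 = 13
Path B: 6 + 9 = 15
Critical path = longest = max(13, 15)
= 15 (Path B)


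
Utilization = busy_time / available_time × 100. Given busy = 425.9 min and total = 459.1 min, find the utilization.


Utilization = busy / total × 100
= 425.9 / 459.1 × 100
= 92.8%


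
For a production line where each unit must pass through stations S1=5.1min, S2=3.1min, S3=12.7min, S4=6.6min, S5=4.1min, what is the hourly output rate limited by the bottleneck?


Bottleneck = longest station time
Station times: [5.1, 3.1, 12.7, 6.6, 4.1]
Max = 12.7 min
Rate = 60 / 12.7
= 4.72 units/hour (bottleneck: 12.7min)


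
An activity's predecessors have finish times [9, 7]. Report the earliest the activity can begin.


ES = max of all predecessor completion times
Predecessors: [9, 7]
ES = max(9, 7)
= 9


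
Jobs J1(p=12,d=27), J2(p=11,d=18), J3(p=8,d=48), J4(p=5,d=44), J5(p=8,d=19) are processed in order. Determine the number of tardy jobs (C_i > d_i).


Completion vs due date:
  J1: C=12, d=27 → on time
  J2: C=23, d=18 → TARDY
  J3: C=31, d=48 → on time
  J4: C=36, d=44 → on time
  J5: C=44, d=19 → TARDY
Tardy jobs: J2, J5
Count = 2


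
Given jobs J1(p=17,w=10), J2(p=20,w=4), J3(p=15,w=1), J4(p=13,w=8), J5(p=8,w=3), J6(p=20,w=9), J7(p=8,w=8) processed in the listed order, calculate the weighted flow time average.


Completion times:
  J1: C=17, w×C=10×17=170
  J2: C=37, w×C=4×37=148
  J3: C=52, w×C=1×52=52
  J4: C=65, w×C=8×65=520
  J5: C=73, w×C=3×73=219
  J6: C=93, w×C=9×93=837
  J7: C=101, w×C=8×101=808
Sum w×C = 2754
Sum w = 43
Weighted avg = 2754/43
= 64.05


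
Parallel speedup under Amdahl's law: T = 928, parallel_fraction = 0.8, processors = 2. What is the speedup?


Amdahl's law: T_p = T × ((1-p) + p/N)
= 928 × ((1-0.8) + 0.8/2)
= 928 × (0.20 + 0.4000)
= 928 × 0.6000
= 556.80
Speedup = 928/556.80
= 1.67×


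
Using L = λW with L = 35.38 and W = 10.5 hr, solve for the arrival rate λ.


Little's law: L = λW → λ = L / W
= 35.38 / 10.5
= 3.37 per hour


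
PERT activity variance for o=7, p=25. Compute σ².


σ² = ((p - o) / 6)² = (p - o)² / 36
= (25 - 7)² / 36
= 18² / 36
= 324 / 36
= 9.0000


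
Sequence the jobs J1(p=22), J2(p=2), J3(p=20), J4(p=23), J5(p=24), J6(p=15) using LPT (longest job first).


LPT: sort by longest processing time first
  J5: p=24
  J4: p=23
  J1: p=22
  J3: p=20
  J6: p=15
  J2: p=2
Order: J5 → J4 → J1 → J3 → J6 → J2


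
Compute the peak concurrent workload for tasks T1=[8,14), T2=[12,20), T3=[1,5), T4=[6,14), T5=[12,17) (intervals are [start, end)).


Check each time point for overlaps:
  t=12: 4 tasks active (T1, T2, T4, T5)
Max concurrent = 4


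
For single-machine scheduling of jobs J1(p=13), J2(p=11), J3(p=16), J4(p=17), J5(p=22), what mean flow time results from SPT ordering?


SPT order: J2 → J1 → J3 → J4 → J5
Completion times:
  J2: C=11
  J1: C=24
  J3: C=40
  J4: C=57
  J5: C=79
Sum = 211, n = 5
Mean flow = 211/5
= 42.20


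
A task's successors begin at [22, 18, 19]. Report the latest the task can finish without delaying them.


LF = min of all successor start times
Successors start at: [22, 18, 19]
LF = min(22, 18, 19)
= 18


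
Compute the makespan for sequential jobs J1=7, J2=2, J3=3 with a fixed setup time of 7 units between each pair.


Makespan = Σ processing + (n-1) × setup
= (7 + 2 + 3) + (3-1)×7
= 12 + 14
= 26 time units


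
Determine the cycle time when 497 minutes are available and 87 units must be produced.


Cycle time = available time / demand
= 497 / 87
= 5.71 min/unit


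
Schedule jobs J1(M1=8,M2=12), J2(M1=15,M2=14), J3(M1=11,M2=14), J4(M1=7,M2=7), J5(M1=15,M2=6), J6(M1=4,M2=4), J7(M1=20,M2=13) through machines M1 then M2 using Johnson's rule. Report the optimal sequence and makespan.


Johnson's rule:
Group 1 (M1≤M2, sort by M1): ['J6', 'J4', 'J1', 'J3']
Group 2 (M1>M2, sort desc M2): ['J2', 'J7', 'J5']
Sequence: J6 → J4 → J1 → J3 → J2 → J7 → J5
Makespan calculation:
  J6: M1 done=4, M2 done=8
  J4: M1 done=11, M2 done=18
  J1: M1 done=19, M2 done=31
  J3: M1 done=30, M2 done=45
  J2: M1 done=45, M2 done=59
  J7: M1 done=65, M2 done=78
  J5: M1 done=80, M2 done=86
= Sequence: J6 → J4 → J1 → J3 → J2 → J7 → J5, Makespan: 86


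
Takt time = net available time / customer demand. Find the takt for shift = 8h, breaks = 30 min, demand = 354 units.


Available = 8×60 - 30 = 450 min
Takt time = 450 / 354
= 1.27 min/unit


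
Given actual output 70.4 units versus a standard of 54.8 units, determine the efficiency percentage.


Efficiency = (actual / standard) × 100
= (70.4 / 54.8) × 100
= 128.5%


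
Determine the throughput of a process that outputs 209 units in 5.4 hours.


Throughput = units / time
= 209 / 5.4
= 38.7 units/hour


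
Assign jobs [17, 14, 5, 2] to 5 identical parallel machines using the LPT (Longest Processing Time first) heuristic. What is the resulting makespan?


Jobs (LPT sorted): [17, 14, 5, 2]
Machines: 5
  J=17 → Machine 1 (load: 0+17=17)
  J=14 → Machine 2 (load: 0+14=14)
  J=5 → Machine 3 (load: 0+5=5)
  J=2 → Machine 4 (load: 0+2=2)
Machine loads: [17, 14, 5, 2, 0]
Makespan = max = 17 time units


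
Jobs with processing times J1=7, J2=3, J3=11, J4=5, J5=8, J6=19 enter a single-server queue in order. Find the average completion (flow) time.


Completion times:
  J1: completes at 7
  J2: completes at 10
  J3: completes at 21
  J4: completes at 26
  J5: completes at 34
  J6: completes at 53
Sum = 151
Average = 151/6
= 25.17


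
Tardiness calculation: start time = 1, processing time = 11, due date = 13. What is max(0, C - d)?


Completion = start + processing = 1 + 11 = 12
Tardiness = max(0, C - d) = max(0, 12 - 13)
= max(0, -1)
= 0


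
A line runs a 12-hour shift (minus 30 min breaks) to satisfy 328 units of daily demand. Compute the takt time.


Available = 12×60 - 30 = 690 min
Takt time = 690 / 328
= 2.10 min/unit


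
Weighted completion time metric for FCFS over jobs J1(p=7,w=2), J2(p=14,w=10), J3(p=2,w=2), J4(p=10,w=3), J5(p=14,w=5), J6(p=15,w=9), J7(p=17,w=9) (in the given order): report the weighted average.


Completion times:
  J1: C=7, w×C=2×7=14
  J2: C=21, w×C=10×21=210
  J3: C=23, w×C=2×23=46
  J4: C=33, w×C=3×33=99
  J5: C=47, w×C=5×47=235
  J6: C=62, w×C=9×62=558
  J7: C=79, w×C=9×79=711
Sum w×C = 1873
Sum w = 40
Weighted avg = 1873/40
= 46.83


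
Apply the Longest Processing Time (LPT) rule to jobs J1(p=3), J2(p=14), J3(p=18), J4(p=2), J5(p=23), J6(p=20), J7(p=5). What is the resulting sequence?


LPT: sort by longest processing time first
  J5: p=23
  J6: p=20
  J3: p=18
  J2: p=14
  J7: p=5
  J1: p=3
  J4: p=2
Order: J5 → J6 → J3 → J2 → J7 → J1 → J4


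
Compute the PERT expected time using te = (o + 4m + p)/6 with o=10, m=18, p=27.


te = (o + 4m + p) / 6
= (10 + 4×18 + 27) / 6
= (10 + 72 + 27) / 6
= 109 / 6
= 18.17


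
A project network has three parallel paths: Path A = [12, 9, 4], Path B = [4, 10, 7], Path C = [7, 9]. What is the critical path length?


Path A: 12 + 9 + 4 = 25
Path B: 4 + 10 + 7 = 21
Path C: 7 + 9 = 16
Critical path = longest = max(25, 21, 16)
= 25 (Path A)


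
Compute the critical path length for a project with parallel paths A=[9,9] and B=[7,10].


Path A: 9 + 9 = 18
Path B: 7 + 10 = 17
Critical path = longest = max(18, 17)
= 18 (Path A)


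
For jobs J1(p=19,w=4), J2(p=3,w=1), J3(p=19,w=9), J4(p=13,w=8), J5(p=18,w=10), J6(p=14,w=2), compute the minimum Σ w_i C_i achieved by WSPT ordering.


WSPT order (by p/w): J4 → J5 → J3 → J2 → J1 → J6
  J4: C=13, w·C=8×13=104
  J5: C=31, w·C=10×31=310
  J3: C=50, w·C=9×50=450
  J2: C=53, w·C=1×53=53
  J1: C=72, w·C=4×72=288
  J6: C=86, w·C=2×86=172
Σ w·C = 1377
= 1377


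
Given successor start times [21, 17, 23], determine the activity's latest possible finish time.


LF = min of all successor start times
Successors start at: [21, 17, 23]
LF = min(21, 17, 23)
= 17


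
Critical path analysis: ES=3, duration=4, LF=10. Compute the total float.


EF = ES + duration = 3 + 4 = 7
LS = LF - duration = 10 - 4 = 6
Total Float = LF - EF = 10 - 7
(or LS - ES = 6 - 3)
= 3


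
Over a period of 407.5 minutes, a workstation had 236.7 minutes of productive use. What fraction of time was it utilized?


Utilization = busy / total × 100
= 236.7 / 407.5 × 100
= 58.1%


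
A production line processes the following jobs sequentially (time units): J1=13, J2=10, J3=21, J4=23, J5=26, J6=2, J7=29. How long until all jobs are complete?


Sequential makespan: sum all processing times
= 13 + 10 + 21 + 23 + 26 + 2 + 29
= 124 time units


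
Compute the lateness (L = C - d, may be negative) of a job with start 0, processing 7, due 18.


Completion = 0 + 7 = 7
Lateness = C - d = 7 - 18
= -11


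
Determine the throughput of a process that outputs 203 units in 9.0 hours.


Throughput = units / time
= 203 / 9.0
= 22.6 units/hour
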